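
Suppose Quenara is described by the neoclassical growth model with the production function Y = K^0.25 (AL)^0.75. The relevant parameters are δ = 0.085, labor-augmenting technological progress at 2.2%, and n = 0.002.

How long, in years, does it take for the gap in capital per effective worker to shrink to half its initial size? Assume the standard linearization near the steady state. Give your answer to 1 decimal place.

t_½ ≈ 8.5 years

Near the steady state the convergence rate is λ = (1 − α)(n + g + δ).
λ = (1 − 0.25) × 0.109 = 0.75 × 0.109 = 0.08175
Half-life = ln 2 / λ = 0.6931 / 0.08175 ≈ 8.48 years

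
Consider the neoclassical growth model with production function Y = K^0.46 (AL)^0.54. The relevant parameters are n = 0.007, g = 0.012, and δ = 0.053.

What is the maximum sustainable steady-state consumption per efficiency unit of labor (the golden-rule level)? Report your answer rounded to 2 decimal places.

c_gold ≈ 2.62

At the golden rule, f'(k) = n + g + δ, so α·k^(α−1) = n + g + δ and k_gold = (α/(n + g + δ))^(1/(1−α)).
k_gold = (0.46/0.072)^(1/0.54) = 6.3889^1.8519 ≈ 31.0148
c_gold = f(k_gold) − (n + g + δ)·k_gold = 4.8542 − 0.072×31.0148 ≈ 2.6211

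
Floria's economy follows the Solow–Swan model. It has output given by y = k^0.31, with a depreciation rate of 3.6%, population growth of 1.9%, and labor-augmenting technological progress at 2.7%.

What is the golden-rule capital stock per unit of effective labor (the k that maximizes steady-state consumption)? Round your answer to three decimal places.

The golden rule sets f'(k) = n + g + δ, i.e. α·k^(α−1) = n + g + δ.
So k^(1−α) = α / (n + g + δ) = 0.31 / 0.082 = 3.7805.
k_gold = 3.7805^(1/0.69) ≈ 6.8711

k_gold ≈ 6.871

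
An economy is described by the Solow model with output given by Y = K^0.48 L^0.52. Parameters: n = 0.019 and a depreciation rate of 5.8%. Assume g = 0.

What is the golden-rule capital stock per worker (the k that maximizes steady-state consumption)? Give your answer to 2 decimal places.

The golden rule sets f'(k) = n + δ, i.e. α·k^(α−1) = n + δ.
So k^(1−α) = α / (n + δ) = 0.48 / 0.077 = 6.2338.
k_gold = 6.2338^(1/0.52) ≈ 33.7575

k_gold ≈ 33.76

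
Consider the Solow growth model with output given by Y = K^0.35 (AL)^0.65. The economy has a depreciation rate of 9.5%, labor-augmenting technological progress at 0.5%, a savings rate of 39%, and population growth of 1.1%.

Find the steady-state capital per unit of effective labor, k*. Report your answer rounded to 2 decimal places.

k* ≈ 6.91

In steady state, investment equals break-even investment: s·k^α = (n + g + δ)·k.
Rearranging, k^(1−α) = s / (n + g + δ).
k^0.65 = 0.39 / (0.011 + 0.005 + 0.095) = 0.39 / 0.111 = 3.5135
k* = 3.5135^(1/0.65) ≈ 6.9119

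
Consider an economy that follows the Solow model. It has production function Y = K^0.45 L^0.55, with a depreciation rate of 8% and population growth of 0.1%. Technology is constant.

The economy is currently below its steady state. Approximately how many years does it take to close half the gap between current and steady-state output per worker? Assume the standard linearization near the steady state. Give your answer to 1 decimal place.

Near the steady state the convergence rate is λ = (1 − α)(n + δ).
λ = (1 − 0.45) × 0.081 = 0.55 × 0.081 = 0.04455
Half-life = ln 2 / λ = 0.6931 / 0.04455 ≈ 15.56 years

about 15.6 years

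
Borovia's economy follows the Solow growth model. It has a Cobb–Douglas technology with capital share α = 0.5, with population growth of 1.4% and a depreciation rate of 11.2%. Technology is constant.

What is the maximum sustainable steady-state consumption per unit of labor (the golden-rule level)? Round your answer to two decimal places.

c_gold ≈ 1.98

At the golden rule, f'(k) = n + δ, so α·k^(α−1) = n + δ and k_gold = (α/(n + δ))^(1/(1−α)).
k_gold = (0.5/0.126)^(1/0.5) = 3.9683^2 ≈ 15.7474
c_gold = f(k_gold) − (n + δ)·k_gold = 3.9683 − 0.126×15.7474 ≈ 1.9841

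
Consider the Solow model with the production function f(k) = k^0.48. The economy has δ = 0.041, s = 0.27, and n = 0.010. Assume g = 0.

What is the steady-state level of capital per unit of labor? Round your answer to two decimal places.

k* ≈ 24.66

Steady state requires s·f(k) = (n + δ)·k, i.e. s·k^α = (n + δ)·k.
Dividing both sides by k: k^(1−α) = s / (n + δ).
k^0.52 = 0.27 / (0.010 + 0.041) = 0.27 / 0.051 = 5.2941
k* = 5.2941^(1/0.52) ≈ 24.6552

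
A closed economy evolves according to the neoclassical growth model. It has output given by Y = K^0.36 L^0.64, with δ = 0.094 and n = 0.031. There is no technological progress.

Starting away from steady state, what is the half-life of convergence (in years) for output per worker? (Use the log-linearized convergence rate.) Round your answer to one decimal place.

Near the steady state the convergence rate is λ = (1 − α)(n + δ).
λ = (1 − 0.36) × 0.125 = 0.64 × 0.125 = 0.0800
Half-life = ln 2 / λ = 0.6931 / 0.0800 ≈ 8.66 years

t_½ ≈ 8.7 years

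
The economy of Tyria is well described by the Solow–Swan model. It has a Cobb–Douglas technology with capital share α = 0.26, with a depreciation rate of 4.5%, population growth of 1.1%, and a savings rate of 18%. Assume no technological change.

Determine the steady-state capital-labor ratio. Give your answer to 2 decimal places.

At the steady state, Δk = 0, so s·k^α = (n + δ)·k.
Dividing both sides by k: k^(1−α) = s / (n + δ).
k^0.74 = 0.18 / (0.011 + 0.045) = 0.18 / 0.056 = 3.2143
k* = 3.2143^(1/0.74) ≈ 4.8445

k* ≈ 4.84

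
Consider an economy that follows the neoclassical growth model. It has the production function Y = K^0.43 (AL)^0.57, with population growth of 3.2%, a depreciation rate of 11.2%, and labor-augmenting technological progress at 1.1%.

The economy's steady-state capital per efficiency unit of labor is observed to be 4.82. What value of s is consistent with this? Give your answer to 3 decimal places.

In steady state, investment equals break-even investment: s·k^α = (n + g + δ)·k.
So s / (n + g + δ) = (k*)^(1−α) = 4.82^0.57 = 2.4510.
Therefore s = 2.4510 × (n + g + δ) = 2.4510 × 0.155 = 0.3799.

s ≈ 0.380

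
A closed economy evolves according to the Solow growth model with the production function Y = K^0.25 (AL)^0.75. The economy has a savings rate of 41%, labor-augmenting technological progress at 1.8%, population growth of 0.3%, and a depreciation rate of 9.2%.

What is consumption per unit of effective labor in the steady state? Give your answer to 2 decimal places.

c* = 0.91

In steady state, investment equals break-even investment: s·k^α = (n + g + δ)·k.
Rearranging, k^(1−α) = s / (n + g + δ).
k^0.75 = 0.41 / (0.003 + 0.018 + 0.092) = 0.41 / 0.113 = 3.6283
k* = 3.6283^(1/0.75) ≈ 5.5753
y* = (k*)^α = 5.5753^0.25 ≈ 1.5366
c* = (1 − s)·y* = (1 − 0.41) × 1.5366 ≈ 0.9066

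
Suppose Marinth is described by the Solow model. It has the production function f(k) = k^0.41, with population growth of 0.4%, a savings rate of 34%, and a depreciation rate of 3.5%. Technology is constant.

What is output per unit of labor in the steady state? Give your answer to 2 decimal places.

y* ≈ 4.50

Steady state requires s·f(k) = (n + δ)·k, i.e. s·k^α = (n + δ)·k.
Rearranging, k^(1−α) = s / (n + δ).
k^0.59 = 0.34 / (0.004 + 0.035) = 0.34 / 0.039 = 8.7179
k* = 8.7179^(1/0.59) ≈ 39.2571
y* = (k*)^α = 39.2571^0.41 ≈ 4.5030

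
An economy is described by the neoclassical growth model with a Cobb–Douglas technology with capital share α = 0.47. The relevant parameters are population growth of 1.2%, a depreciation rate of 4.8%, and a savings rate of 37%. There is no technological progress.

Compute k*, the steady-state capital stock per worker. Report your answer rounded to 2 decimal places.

k* ≈ 30.95

Steady state requires s·f(k) = (n + δ)·k, i.e. s·k^α = (n + δ)·k.
Dividing both sides by k: k^(1−α) = s / (n + δ).
k^0.53 = 0.37 / (0.012 + 0.048) = 0.37 / 0.060 = 6.1667
k* = 6.1667^(1/0.53) ≈ 30.9504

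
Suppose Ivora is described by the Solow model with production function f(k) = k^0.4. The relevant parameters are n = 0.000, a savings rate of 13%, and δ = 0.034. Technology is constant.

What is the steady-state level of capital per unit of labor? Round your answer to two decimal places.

In steady state, investment equals break-even investment: s·k^α = (n + δ)·k.
Dividing both sides by k: k^(1−α) = s / (n + δ).
k^0.6 = 0.13 / (0.000 + 0.034) = 0.13 / 0.034 = 3.8235
k* = 3.8235^(1/0.6) ≈ 9.3491

k* ≈ 9.35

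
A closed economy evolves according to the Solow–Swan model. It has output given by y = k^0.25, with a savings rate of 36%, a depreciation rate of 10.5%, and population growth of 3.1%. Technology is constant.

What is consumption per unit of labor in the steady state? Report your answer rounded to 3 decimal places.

At the steady state, Δk = 0, so s·k^α = (n + δ)·k.
Rearranging, k^(1−α) = s / (n + δ).
k^0.75 = 0.36 / (0.031 + 0.105) = 0.36 / 0.136 = 2.6471
k* = 2.6471^(1/0.75) ≈ 3.6618
y* = (k*)^α = 3.6618^0.25 ≈ 1.3833
c* = (1 − s)·y* = (1 − 0.36) × 1.3833 ≈ 0.8853

c* ≈ 0.885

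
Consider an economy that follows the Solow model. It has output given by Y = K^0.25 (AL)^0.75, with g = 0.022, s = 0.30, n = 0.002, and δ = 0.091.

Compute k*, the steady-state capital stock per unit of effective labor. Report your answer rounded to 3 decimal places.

k* ≈ 3.591

In steady state, investment equals break-even investment: s·k^α = (n + g + δ)·k.
Dividing both sides by k: k^(1−α) = s / (n + g + δ).
k^0.75 = 0.30 / (0.002 + 0.022 + 0.091) = 0.30 / 0.115 = 2.6087
k* = 2.6087^(1/0.75) ≈ 3.5911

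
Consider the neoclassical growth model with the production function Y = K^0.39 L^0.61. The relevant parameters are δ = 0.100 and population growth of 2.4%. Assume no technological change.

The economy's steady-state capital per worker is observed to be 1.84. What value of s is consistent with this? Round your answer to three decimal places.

s ≈ 0.180

In steady state, investment equals break-even investment: s·k^α = (n + δ)·k.
So s / (n + δ) = (k*)^(1−α) = 1.84^0.61 = 1.4506.
Therefore s = 1.4506 × (n + δ) = 1.4506 × 0.124 = 0.1799.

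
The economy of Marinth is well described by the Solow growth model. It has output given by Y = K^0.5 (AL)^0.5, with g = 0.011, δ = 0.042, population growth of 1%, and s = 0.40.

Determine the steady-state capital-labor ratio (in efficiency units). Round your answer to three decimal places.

At the steady state, Δk = 0, so s·k^α = (n + g + δ)·k.
Rearranging, k^(1−α) = s / (n + g + δ).
k^0.5 = 0.40 / (0.010 + 0.011 + 0.042) = 0.40 / 0.063 = 6.3492
k* = 6.3492^(1/0.5) ≈ 40.3123

k* = 40.312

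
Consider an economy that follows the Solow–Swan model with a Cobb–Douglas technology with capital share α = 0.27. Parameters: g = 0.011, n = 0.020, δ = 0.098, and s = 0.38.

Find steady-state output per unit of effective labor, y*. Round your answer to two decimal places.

Steady state requires s·f(k) = (n + g + δ)·k, i.e. s·k^α = (n + g + δ)·k.
Rearranging, k^(1−α) = s / (n + g + δ).
k^0.73 = 0.38 / (0.020 + 0.011 + 0.098) = 0.38 / 0.129 = 2.9457
k* = 2.9457^(1/0.73) ≈ 4.3926
y* = (k*)^α = 4.3926^0.27 ≈ 1.4912

y* = 1.49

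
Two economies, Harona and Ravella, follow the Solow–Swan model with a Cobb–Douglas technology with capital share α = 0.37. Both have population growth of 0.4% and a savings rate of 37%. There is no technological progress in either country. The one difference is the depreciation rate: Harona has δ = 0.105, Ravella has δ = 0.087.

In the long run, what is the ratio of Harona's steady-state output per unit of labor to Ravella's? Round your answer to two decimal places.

Steady-state y* = [s/(n + δ)]^(α/(1−α)), so the ratio is [ (s_H/(n + δ)_H) / (s_R/(n + δ)_R) ]^0.5873.
s_H/(n + δ)_H = 0.37/0.109 = 3.3945; s_R/(n + δ)_R = 0.37/0.091 = 4.0659.
Ratio = (3.3945/4.0659)^0.5873 = 0.8349^0.5873 ≈ 0.8994

y*_H / y*_R ≈ 0.90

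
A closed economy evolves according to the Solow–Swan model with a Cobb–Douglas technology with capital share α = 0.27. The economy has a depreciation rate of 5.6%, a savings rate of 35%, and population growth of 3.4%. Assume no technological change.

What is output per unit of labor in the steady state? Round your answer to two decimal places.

y* = 1.65

At the steady state, Δk = 0, so s·k^α = (n + δ)·k.
Dividing both sides by k: k^(1−α) = s / (n + δ).
k^0.73 = 0.35 / (0.034 + 0.056) = 0.35 / 0.090 = 3.8889
k* = 3.8889^(1/0.73) ≈ 6.4266
y* = (k*)^α = 6.4266^0.27 ≈ 1.6526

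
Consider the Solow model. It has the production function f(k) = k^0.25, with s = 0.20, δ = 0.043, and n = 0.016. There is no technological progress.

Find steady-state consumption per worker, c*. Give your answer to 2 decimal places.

c* = 1.20

At the steady state, Δk = 0, so s·k^α = (n + δ)·k.
Dividing both sides by k: k^(1−α) = s / (n + δ).
k^0.75 = 0.20 / (0.016 + 0.043) = 0.20 / 0.059 = 3.3898
k* = 3.3898^(1/0.75) ≈ 5.0921
y* = (k*)^α = 5.0921^0.25 ≈ 1.5022
c* = (1 − s)·y* = (1 − 0.20) × 1.5022 ≈ 1.2018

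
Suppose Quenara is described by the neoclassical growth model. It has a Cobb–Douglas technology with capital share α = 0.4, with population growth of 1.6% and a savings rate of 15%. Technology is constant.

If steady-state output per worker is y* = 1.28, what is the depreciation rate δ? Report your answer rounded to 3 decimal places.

In steady state, investment equals break-even investment: s·k^α = (n + δ)·k.
Since y* = [s/(n + δ)]^(α/(1−α)), we have s/(n + δ) = (y*)^((1−α)/α) = 1.28^1.5 = 1.4482.
Therefore n + δ = s / 1.4482 = 0.15 / 1.4482 = 0.1036, so δ = 0.1036 − 0.016 = 0.0876.

δ ≈ 0.088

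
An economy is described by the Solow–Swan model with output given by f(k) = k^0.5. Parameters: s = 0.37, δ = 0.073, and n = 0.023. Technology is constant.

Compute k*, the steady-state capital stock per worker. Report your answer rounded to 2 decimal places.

At the steady state, Δk = 0, so s·k^α = (n + δ)·k.
Rearranging, k^(1−α) = s / (n + δ).
k^0.5 = 0.37 / (0.023 + 0.073) = 0.37 / 0.096 = 3.8542
k* = 3.8542^(1/0.5) ≈ 14.8549

k* ≈ 14.85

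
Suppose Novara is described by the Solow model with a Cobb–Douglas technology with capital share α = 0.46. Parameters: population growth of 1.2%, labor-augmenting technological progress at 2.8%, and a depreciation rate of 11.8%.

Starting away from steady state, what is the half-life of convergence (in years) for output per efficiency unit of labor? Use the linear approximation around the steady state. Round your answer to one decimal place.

about 8.1 years

Near the steady state the convergence rate is λ = (1 − α)(n + g + δ).
λ = (1 − 0.46) × 0.158 = 0.54 × 0.158 = 0.08532
Half-life = ln 2 / λ = 0.6931 / 0.08532 ≈ 8.12 years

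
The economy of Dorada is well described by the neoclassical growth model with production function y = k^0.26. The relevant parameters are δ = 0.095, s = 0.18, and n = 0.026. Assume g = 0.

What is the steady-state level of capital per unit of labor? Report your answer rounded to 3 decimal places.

In steady state, investment equals break-even investment: s·k^α = (n + δ)·k.
Dividing both sides by k: k^(1−α) = s / (n + δ).
k^0.74 = 0.18 / (0.026 + 0.095) = 0.18 / 0.121 = 1.4876
k* = 1.4876^(1/0.74) ≈ 1.7104

k* ≈ 1.710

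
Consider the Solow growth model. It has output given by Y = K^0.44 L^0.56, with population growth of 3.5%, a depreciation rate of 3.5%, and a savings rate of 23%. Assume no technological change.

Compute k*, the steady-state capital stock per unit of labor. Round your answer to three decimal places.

Steady state requires s·f(k) = (n + δ)·k, i.e. s·k^α = (n + δ)·k.
Dividing both sides by k: k^(1−α) = s / (n + δ).
k^0.56 = 0.23 / (0.035 + 0.035) = 0.23 / 0.070 = 3.2857
k* = 3.2857^(1/0.56) ≈ 8.3666

k* ≈ 8.367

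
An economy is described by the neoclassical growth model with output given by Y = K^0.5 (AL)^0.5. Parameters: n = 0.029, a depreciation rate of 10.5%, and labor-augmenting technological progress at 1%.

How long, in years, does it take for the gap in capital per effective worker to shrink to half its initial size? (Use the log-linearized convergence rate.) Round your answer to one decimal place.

t_½ ≈ 9.6 years

Near the steady state the convergence rate is λ = (1 − α)(n + g + δ).
λ = (1 − 0.5) × 0.144 = 0.5 × 0.144 = 0.0720
Half-life = ln 2 / λ = 0.6931 / 0.0720 ≈ 9.63 years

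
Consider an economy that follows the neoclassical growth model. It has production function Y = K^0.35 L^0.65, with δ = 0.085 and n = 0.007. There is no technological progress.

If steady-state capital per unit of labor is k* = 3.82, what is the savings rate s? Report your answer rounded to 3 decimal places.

At the steady state, Δk = 0, so s·k^α = (n + δ)·k.
So s / (n + δ) = (k*)^(1−α) = 3.82^0.65 = 2.3897.
Therefore s = 2.3897 × (n + δ) = 2.3897 × 0.092 = 0.2199.

s ≈ 0.220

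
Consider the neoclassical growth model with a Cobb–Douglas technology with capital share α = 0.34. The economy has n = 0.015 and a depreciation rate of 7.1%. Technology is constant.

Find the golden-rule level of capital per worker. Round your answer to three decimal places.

The golden rule sets f'(k) = n + δ, i.e. α·k^(α−1) = n + δ.
So k^(1−α) = α / (n + δ) = 0.34 / 0.086 = 3.9535.
k_gold = 3.9535^(1/0.66) ≈ 8.0263

k_gold ≈ 8.026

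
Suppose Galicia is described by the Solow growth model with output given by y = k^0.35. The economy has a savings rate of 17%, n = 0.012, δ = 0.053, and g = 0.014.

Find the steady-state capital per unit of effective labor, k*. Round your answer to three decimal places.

k* ≈ 3.251

At the steady state, Δk = 0, so s·k^α = (n + g + δ)·k.
Rearranging, k^(1−α) = s / (n + g + δ).
k^0.65 = 0.17 / (0.012 + 0.014 + 0.053) = 0.17 / 0.079 = 2.1519
k* = 2.1519^(1/0.65) ≈ 3.2511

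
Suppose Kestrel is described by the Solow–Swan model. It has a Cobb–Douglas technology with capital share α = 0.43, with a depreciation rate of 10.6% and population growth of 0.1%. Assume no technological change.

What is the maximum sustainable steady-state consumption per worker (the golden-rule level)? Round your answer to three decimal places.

At the golden rule, f'(k) = n + δ, so α·k^(α−1) = n + δ and k_gold = (α/(n + δ))^(1/(1−α)).
k_gold = (0.43/0.107)^(1/0.57) = 4.0187^1.7544 ≈ 11.4765
c_gold = f(k_gold) − (n + δ)·k_gold = 2.8557 − 0.107×11.4765 ≈ 1.6277

c_gold ≈ 1.628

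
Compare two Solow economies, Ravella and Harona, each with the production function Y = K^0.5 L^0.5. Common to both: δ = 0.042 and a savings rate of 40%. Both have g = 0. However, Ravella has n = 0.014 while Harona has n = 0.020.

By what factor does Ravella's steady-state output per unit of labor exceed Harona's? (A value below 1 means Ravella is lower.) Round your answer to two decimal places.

ratio ≈ 1.11

Steady-state y* = [s/(n + δ)]^(α/(1−α)), so the ratio is [ (s_R/(n + δ)_R) / (s_H/(n + δ)_H) ]^1.
s_R/(n + δ)_R = 0.40/0.056 = 7.1429; s_H/(n + δ)_H = 0.40/0.062 = 6.4516.
Ratio = (7.1429/6.4516)^1 = 1.1072^1 ≈ 1.1072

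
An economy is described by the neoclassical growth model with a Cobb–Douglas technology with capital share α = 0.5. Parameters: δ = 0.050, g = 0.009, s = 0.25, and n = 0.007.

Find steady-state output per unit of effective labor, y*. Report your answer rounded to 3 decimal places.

At the steady state, Δk = 0, so s·k^α = (n + g + δ)·k.
Rearranging, k^(1−α) = s / (n + g + δ).
k^0.5 = 0.25 / (0.007 + 0.009 + 0.050) = 0.25 / 0.066 = 3.7879
k* = 3.7879^(1/0.5) ≈ 14.3482
y* = (k*)^α = 14.3482^0.5 ≈ 3.7879

y* = 3.788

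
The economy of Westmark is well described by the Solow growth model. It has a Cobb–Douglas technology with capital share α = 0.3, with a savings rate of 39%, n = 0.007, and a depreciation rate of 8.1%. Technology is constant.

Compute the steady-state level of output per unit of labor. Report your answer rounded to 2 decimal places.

In steady state, investment equals break-even investment: s·k^α = (n + δ)·k.
Dividing both sides by k: k^(1−α) = s / (n + δ).
k^0.7 = 0.39 / (0.007 + 0.081) = 0.39 / 0.088 = 4.4318
k* = 4.4318^(1/0.7) ≈ 8.3885
y* = (k*)^α = 8.3885^0.3 ≈ 1.8928

y* ≈ 1.89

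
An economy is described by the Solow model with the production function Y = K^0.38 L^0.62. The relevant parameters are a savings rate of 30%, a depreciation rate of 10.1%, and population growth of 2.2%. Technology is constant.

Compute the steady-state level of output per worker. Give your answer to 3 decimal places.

In steady state, investment equals break-even investment: s·k^α = (n + δ)·k.
Dividing both sides by k: k^(1−α) = s / (n + δ).
k^0.62 = 0.30 / (0.022 + 0.101) = 0.30 / 0.123 = 2.4390
k* = 2.4390^(1/0.62) ≈ 4.2125
y* = (k*)^α = 4.2125^0.38 ≈ 1.7271

y* = 1.727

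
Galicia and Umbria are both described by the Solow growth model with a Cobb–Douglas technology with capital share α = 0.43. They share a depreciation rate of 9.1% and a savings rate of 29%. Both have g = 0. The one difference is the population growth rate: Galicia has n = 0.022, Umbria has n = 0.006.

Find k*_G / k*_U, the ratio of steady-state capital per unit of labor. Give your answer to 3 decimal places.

Steady-state k* = [s/(n + δ)]^(1/(1−α)), so the ratio is [ (s_G/(n + δ)_G) / (s_U/(n + δ)_U) ]^1.7544.
s_G/(n + δ)_G = 0.29/0.113 = 2.5664; s_U/(n + δ)_U = 0.29/0.097 = 2.9897.
Ratio = (2.5664/2.9897)^1.7544 = 0.8584^1.7544 ≈ 0.7650

ratio ≈ 0.765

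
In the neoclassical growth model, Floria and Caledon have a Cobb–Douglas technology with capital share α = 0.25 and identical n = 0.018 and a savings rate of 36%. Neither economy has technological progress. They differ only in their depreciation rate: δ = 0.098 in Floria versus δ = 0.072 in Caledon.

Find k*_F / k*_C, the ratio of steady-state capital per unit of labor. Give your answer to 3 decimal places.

ratio ≈ 0.713

Steady-state k* = [s/(n + δ)]^(1/(1−α)), so the ratio is [ (s_F/(n + δ)_F) / (s_C/(n + δ)_C) ]^1.3333.
s_F/(n + δ)_F = 0.36/0.116 = 3.1034; s_C/(n + δ)_C = 0.36/0.090 = 4.0000.
Ratio = (3.1034/4.0000)^1.3333 = 0.7759^1.3333 ≈ 0.7130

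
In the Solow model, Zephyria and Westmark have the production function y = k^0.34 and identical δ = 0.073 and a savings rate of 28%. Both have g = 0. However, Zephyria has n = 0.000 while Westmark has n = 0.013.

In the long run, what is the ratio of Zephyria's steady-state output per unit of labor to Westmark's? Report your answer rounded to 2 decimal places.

Steady-state y* = [s/(n + δ)]^(α/(1−α)), so the ratio is [ (s_Z/(n + δ)_Z) / (s_W/(n + δ)_W) ]^0.5152.
s_Z/(n + δ)_Z = 0.28/0.073 = 3.8356; s_W/(n + δ)_W = 0.28/0.086 = 3.2558.
Ratio = (3.8356/3.2558)^0.5152 = 1.1781^0.5152 ≈ 1.0881

y*_Z / y*_W ≈ 1.09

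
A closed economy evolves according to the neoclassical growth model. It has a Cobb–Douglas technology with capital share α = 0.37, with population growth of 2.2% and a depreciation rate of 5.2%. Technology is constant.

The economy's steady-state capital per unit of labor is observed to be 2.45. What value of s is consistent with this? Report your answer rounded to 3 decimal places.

s ≈ 0.130

Steady state requires s·f(k) = (n + δ)·k, i.e. s·k^α = (n + δ)·k.
So s / (n + δ) = (k*)^(1−α) = 2.45^0.63 = 1.7586.
Therefore s = 1.7586 × (n + δ) = 1.7586 × 0.074 = 0.1301.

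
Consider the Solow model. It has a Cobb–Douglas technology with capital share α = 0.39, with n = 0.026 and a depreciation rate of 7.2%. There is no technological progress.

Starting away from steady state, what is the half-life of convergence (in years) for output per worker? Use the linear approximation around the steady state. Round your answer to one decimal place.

Near the steady state the convergence rate is λ = (1 − α)(n + δ).
λ = (1 − 0.39) × 0.098 = 0.61 × 0.098 = 0.05978
Half-life = ln 2 / λ = 0.6931 / 0.05978 ≈ 11.59 years

t_½ ≈ 11.6 years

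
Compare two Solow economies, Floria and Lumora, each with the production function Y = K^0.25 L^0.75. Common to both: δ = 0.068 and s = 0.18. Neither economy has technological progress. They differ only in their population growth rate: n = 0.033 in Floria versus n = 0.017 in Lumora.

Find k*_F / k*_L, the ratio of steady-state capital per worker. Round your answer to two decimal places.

k*_F / k*_L ≈ 0.79

Steady-state k* = [s/(n + δ)]^(1/(1−α)), so the ratio is [ (s_F/(n + δ)_F) / (s_L/(n + δ)_L) ]^1.3333.
s_F/(n + δ)_F = 0.18/0.101 = 1.7822; s_L/(n + δ)_L = 0.18/0.085 = 2.1176.
Ratio = (1.7822/2.1176)^1.3333 = 0.8416^1.3333 ≈ 0.7946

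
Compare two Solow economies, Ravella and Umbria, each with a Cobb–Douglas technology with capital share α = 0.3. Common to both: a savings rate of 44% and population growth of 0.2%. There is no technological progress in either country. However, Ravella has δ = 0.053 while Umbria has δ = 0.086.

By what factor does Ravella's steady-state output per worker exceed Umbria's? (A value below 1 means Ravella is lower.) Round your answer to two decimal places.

y*_R / y*_U ≈ 1.22

Steady-state y* = [s/(n + δ)]^(α/(1−α)), so the ratio is [ (s_R/(n + δ)_R) / (s_U/(n + δ)_U) ]^0.4286.
s_R/(n + δ)_R = 0.44/0.055 = 8.0000; s_U/(n + δ)_U = 0.44/0.088 = 5.0000.
Ratio = (8.0000/5.0000)^0.4286 = 1.6000^0.4286 ≈ 1.2232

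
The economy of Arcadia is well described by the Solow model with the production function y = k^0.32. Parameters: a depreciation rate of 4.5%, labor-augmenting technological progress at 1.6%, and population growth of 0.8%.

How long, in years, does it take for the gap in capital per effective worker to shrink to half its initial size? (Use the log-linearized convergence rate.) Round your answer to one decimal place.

about 14.8 years

Near the steady state the convergence rate is λ = (1 − α)(n + g + δ).
λ = (1 − 0.32) × 0.069 = 0.68 × 0.069 = 0.04692
Half-life = ln 2 / λ = 0.6931 / 0.04692 ≈ 14.77 years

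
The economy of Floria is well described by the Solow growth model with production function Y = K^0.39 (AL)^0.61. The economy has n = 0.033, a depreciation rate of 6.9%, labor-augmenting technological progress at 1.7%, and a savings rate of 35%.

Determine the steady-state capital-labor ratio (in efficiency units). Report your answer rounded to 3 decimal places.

k* ≈ 5.862

In steady state, investment equals break-even investment: s·k^α = (n + g + δ)·k.
Rearranging, k^(1−α) = s / (n + g + δ).
k^0.61 = 0.35 / (0.033 + 0.017 + 0.069) = 0.35 / 0.119 = 2.9412
k* = 2.9412^(1/0.61) ≈ 5.8624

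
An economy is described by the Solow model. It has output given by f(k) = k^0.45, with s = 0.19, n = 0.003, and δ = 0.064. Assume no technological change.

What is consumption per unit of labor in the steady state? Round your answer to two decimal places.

c* = 1.90

Steady state requires s·f(k) = (n + δ)·k, i.e. s·k^α = (n + δ)·k.
Rearranging, k^(1−α) = s / (n + δ).
k^0.55 = 0.19 / (0.003 + 0.064) = 0.19 / 0.067 = 2.8358
k* = 2.8358^(1/0.55) ≈ 6.6534
y* = (k*)^α = 6.6534^0.45 ≈ 2.3462
c* = (1 − s)·y* = (1 − 0.19) × 2.3462 ≈ 1.9004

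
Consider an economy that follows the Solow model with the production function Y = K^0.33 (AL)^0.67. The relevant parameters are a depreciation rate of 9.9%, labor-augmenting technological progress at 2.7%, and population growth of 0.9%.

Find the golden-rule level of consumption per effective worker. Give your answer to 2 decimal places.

c_gold ≈ 1.04

At the golden rule, f'(k) = n + g + δ, so α·k^(α−1) = n + g + δ and k_gold = (α/(n + g + δ))^(1/(1−α)).
k_gold = (0.33/0.135)^(1/0.67) = 2.4444^1.4925 ≈ 3.7962
c_gold = f(k_gold) − (n + g + δ)·k_gold = 1.5530 − 0.135×3.7962 ≈ 1.0405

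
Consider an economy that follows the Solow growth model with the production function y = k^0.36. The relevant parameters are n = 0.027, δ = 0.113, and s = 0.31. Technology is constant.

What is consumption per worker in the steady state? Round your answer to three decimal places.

c* = 1.079

Steady state requires s·f(k) = (n + δ)·k, i.e. s·k^α = (n + δ)·k.
Rearranging, k^(1−α) = s / (n + δ).
k^0.64 = 0.31 / (0.027 + 0.113) = 0.31 / 0.140 = 2.2143
k* = 2.2143^(1/0.64) ≈ 3.4628
y* = (k*)^α = 3.4628^0.36 ≈ 1.5638
c* = (1 − s)·y* = (1 − 0.31) × 1.5638 ≈ 1.0790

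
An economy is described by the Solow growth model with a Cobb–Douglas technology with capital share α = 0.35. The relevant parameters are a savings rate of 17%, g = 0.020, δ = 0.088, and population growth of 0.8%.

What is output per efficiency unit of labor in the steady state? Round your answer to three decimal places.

y* ≈ 1.229

At the steady state, Δk = 0, so s·k^α = (n + g + δ)·k.
Rearranging, k^(1−α) = s / (n + g + δ).
k^0.65 = 0.17 / (0.008 + 0.020 + 0.088) = 0.17 / 0.116 = 1.4655
k* = 1.4655^(1/0.65) ≈ 1.8004
y* = (k*)^α = 1.8004^0.35 ≈ 1.2285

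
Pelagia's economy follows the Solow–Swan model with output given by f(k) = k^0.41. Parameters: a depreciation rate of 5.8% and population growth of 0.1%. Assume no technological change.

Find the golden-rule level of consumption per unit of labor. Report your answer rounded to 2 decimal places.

At the golden rule, f'(k) = n + δ, so α·k^(α−1) = n + δ and k_gold = (α/(n + δ))^(1/(1−α)).
k_gold = (0.41/0.059)^(1/0.59) = 6.9492^1.6949 ≈ 26.7298
c_gold = f(k_gold) − (n + δ)·k_gold = 3.8465 − 0.059×26.7298 ≈ 2.2694

c_gold ≈ 2.27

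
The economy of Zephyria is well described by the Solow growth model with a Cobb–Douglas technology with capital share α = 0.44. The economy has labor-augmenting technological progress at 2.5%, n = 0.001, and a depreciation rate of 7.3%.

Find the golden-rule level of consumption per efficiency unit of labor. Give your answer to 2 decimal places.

At the golden rule, f'(k) = n + g + δ, so α·k^(α−1) = n + g + δ and k_gold = (α/(n + g + δ))^(1/(1−α)).
k_gold = (0.44/0.099)^(1/0.56) = 4.4444^1.7857 ≈ 14.3483
c_gold = f(k_gold) − (n + g + δ)·k_gold = 3.2284 − 0.099×14.3483 ≈ 1.8079

c_gold ≈ 1.81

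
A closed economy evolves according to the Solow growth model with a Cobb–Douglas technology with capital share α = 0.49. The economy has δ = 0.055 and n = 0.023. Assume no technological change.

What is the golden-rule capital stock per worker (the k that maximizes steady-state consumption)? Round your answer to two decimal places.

k_gold ≈ 36.72

The golden rule sets f'(k) = n + δ, i.e. α·k^(α−1) = n + δ.
So k^(1−α) = α / (n + δ) = 0.49 / 0.078 = 6.2821.
k_gold = 6.2821^(1/0.51) ≈ 36.7207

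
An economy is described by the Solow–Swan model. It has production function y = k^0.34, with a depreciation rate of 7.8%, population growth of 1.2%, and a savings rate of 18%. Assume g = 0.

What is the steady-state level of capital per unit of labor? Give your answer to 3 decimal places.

In steady state, investment equals break-even investment: s·k^α = (n + δ)·k.
Dividing both sides by k: k^(1−α) = s / (n + δ).
k^0.66 = 0.18 / (0.012 + 0.078) = 0.18 / 0.090 = 2.0000
k* = 2.0000^(1/0.66) ≈ 2.8583

k* = 2.858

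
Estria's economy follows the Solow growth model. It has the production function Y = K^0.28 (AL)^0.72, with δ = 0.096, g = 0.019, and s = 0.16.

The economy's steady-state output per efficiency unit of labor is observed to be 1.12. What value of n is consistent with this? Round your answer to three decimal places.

n ≈ 0.005

Steady state requires s·f(k) = (n + g + δ)·k, i.e. s·k^α = (n + g + δ)·k.
Since y* = [s/(n + g + δ)]^(α/(1−α)), we have s/(n + g + δ) = (y*)^((1−α)/α) = 1.12^2.5714 = 1.3383.
Therefore n + g + δ = s / 1.3383 = 0.16 / 1.3383 = 0.1196, so n = 0.1196 − 0.115 = 0.0046.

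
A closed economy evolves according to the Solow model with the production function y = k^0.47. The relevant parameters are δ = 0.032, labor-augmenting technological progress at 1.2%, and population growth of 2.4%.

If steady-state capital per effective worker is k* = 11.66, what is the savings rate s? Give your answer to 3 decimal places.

At the steady state, Δk = 0, so s·k^α = (n + g + δ)·k.
So s / (n + g + δ) = (k*)^(1−α) = 11.66^0.53 = 3.6758.
Therefore s = 3.6758 × (n + g + δ) = 3.6758 × 0.068 = 0.2500.

s ≈ 0.250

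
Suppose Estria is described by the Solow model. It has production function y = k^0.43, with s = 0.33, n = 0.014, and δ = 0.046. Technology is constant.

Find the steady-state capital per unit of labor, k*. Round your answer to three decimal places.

k* ≈ 19.901

In steady state, investment equals break-even investment: s·k^α = (n + δ)·k.
Dividing both sides by k: k^(1−α) = s / (n + δ).
k^0.57 = 0.33 / (0.014 + 0.046) = 0.33 / 0.060 = 5.5000
k* = 5.5000^(1/0.57) ≈ 19.9013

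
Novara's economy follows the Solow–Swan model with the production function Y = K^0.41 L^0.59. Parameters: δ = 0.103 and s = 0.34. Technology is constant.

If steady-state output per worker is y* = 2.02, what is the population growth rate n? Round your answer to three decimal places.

At the steady state, Δk = 0, so s·k^α = (n + δ)·k.
Since y* = [s/(n + δ)]^(α/(1−α)), we have s/(n + δ) = (y*)^((1−α)/α) = 2.02^1.439 = 2.7504.
Therefore n + δ = s / 2.7504 = 0.34 / 2.7504 = 0.1236, so n = 0.1236 − 0.103 = 0.0206.

n ≈ 0.021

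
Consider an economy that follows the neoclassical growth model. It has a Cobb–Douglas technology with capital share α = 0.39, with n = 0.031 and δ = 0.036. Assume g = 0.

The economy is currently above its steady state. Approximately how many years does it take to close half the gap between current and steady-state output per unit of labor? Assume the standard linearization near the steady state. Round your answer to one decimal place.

about 17.0 years

Near the steady state the convergence rate is λ = (1 − α)(n + δ).
λ = (1 − 0.39) × 0.067 = 0.61 × 0.067 = 0.04087
Half-life = ln 2 / λ = 0.6931 / 0.04087 ≈ 16.96 years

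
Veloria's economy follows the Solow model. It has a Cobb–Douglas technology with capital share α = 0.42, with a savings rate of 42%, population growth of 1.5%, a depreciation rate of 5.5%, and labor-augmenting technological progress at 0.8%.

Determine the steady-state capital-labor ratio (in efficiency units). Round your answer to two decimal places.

In steady state, investment equals break-even investment: s·k^α = (n + g + δ)·k.
Dividing both sides by k: k^(1−α) = s / (n + g + δ).
k^0.58 = 0.42 / (0.015 + 0.008 + 0.055) = 0.42 / 0.078 = 5.3846
k* = 5.3846^(1/0.58) ≈ 18.2226

k* ≈ 18.22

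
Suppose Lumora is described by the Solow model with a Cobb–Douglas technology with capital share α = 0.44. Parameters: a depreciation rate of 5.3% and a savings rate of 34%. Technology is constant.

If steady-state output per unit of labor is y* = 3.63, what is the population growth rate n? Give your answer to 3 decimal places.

n ≈ 0.013

At the steady state, Δk = 0, so s·k^α = (n + δ)·k.
Since y* = [s/(n + δ)]^(α/(1−α)), we have s/(n + δ) = (y*)^((1−α)/α) = 3.63^1.2727 = 5.1593.
Therefore n + δ = s / 5.1593 = 0.34 / 5.1593 = 0.0659, so n = 0.0659 − 0.053 = 0.0129.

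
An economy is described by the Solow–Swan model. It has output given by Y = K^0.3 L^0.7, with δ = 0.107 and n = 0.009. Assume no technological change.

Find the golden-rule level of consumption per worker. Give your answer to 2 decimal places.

c_gold ≈ 1.05

At the golden rule, f'(k) = n + δ, so α·k^(α−1) = n + δ and k_gold = (α/(n + δ))^(1/(1−α)).
k_gold = (0.3/0.116)^(1/0.7) = 2.5862^1.4286 ≈ 3.8862
c_gold = f(k_gold) − (n + δ)·k_gold = 1.5026 − 0.116×3.8862 ≈ 1.0518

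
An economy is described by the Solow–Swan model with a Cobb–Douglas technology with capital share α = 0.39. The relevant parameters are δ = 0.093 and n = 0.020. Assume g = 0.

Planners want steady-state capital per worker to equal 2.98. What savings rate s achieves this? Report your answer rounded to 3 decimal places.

In steady state, investment equals break-even investment: s·k^α = (n + δ)·k.
So s / (n + δ) = (k*)^(1−α) = 2.98^0.61 = 1.9466.
Therefore s = 1.9466 × (n + δ) = 1.9466 × 0.113 = 0.2200.

s ≈ 0.220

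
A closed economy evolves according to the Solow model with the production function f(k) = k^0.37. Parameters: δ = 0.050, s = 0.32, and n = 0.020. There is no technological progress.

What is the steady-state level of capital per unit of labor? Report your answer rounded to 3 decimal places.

k* = 11.161

At the steady state, Δk = 0, so s·k^α = (n + δ)·k.
Dividing both sides by k: k^(1−α) = s / (n + δ).
k^0.63 = 0.32 / (0.020 + 0.050) = 0.32 / 0.070 = 4.5714
k* = 4.5714^(1/0.63) ≈ 11.1608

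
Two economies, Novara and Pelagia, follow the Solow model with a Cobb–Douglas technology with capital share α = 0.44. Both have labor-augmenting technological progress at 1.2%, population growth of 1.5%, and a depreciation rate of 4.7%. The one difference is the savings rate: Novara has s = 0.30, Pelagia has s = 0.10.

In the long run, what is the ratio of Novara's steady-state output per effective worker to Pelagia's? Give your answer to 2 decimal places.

ratio ≈ 2.37

Steady-state y* = [s/(n + g + δ)]^(α/(1−α)), so the ratio is [ (s_N/(n + g + δ)_N) / (s_P/(n + g + δ)_P) ]^0.7857.
s_N/(n + g + δ)_N = 0.30/0.074 = 4.0541; s_P/(n + g + δ)_P = 0.10/0.074 = 1.3514.
Ratio = (4.0541/1.3514)^0.7857 = 2.9999^0.7857 ≈ 2.3706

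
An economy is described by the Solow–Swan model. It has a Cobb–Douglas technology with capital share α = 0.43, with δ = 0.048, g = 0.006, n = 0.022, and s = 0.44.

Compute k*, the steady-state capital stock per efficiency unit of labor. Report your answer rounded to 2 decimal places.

At the steady state, Δk = 0, so s·k^α = (n + g + δ)·k.
Dividing both sides by k: k^(1−α) = s / (n + g + δ).
k^0.57 = 0.44 / (0.022 + 0.006 + 0.048) = 0.44 / 0.076 = 5.7895
k* = 5.7895^(1/0.57) ≈ 21.7754

k* ≈ 21.78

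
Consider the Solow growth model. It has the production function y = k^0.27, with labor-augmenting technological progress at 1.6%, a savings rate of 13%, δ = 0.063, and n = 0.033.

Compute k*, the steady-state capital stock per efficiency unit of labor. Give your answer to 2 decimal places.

In steady state, investment equals break-even investment: s·k^α = (n + g + δ)·k.
Rearranging, k^(1−α) = s / (n + g + δ).
k^0.73 = 0.13 / (0.033 + 0.016 + 0.063) = 0.13 / 0.112 = 1.1607
k* = 1.1607^(1/0.73) ≈ 1.2265

k* = 1.23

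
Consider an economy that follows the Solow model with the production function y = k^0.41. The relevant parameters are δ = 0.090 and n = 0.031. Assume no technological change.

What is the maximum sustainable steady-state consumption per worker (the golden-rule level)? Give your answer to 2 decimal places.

At the golden rule, f'(k) = n + δ, so α·k^(α−1) = n + δ and k_gold = (α/(n + δ))^(1/(1−α)).
k_gold = (0.41/0.121)^(1/0.59) = 3.3884^1.6949 ≈ 7.9120
c_gold = f(k_gold) − (n + δ)·k_gold = 2.3351 − 0.121×7.9120 ≈ 1.3777

c_gold ≈ 1.38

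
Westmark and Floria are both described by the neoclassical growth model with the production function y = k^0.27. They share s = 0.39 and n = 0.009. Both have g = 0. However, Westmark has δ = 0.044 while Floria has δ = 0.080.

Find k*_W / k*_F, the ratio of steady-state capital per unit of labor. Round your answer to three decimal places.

ratio ≈ 2.034

Steady-state k* = [s/(n + δ)]^(1/(1−α)), so the ratio is [ (s_W/(n + δ)_W) / (s_F/(n + δ)_F) ]^1.3699.
s_W/(n + δ)_W = 0.39/0.053 = 7.3585; s_F/(n + δ)_F = 0.39/0.089 = 4.3820.
Ratio = (7.3585/4.3820)^1.3699 = 1.6793^1.3699 ≈ 2.0342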